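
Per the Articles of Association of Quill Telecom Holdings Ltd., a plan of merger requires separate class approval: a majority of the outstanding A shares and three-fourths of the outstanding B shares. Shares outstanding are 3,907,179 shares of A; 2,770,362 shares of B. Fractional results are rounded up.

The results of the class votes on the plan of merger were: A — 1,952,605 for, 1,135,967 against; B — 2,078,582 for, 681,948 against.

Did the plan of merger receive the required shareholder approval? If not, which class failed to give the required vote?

A: a majority of 3907179 is 1953590; 1,953,590 required, 1,952,605 in favor — not approved.
B: 3/4 of 2770362 = 2077771.50, rounded up to 2077772; 2,077,772 required, 2,078,582 in favor — approved.

Not approved — the A shares did not give the required vote.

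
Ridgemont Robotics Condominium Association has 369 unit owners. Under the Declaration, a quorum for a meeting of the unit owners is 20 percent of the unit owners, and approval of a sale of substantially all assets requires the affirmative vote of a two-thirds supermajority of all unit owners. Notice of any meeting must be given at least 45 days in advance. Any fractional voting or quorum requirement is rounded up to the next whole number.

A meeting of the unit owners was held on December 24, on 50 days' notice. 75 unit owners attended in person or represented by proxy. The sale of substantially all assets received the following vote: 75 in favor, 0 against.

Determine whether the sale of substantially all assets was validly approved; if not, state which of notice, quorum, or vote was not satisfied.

Notice: 50 days given; 45 required. Satisfied.
Quorum: 20% of 369 = 73.80, rounded up to 74; 75 present. Satisfied.
Vote: requires two-thirds of all unit owners (369); 2/3 of 369 = 246, so 246 needed; 75 in favor. Not satisfied.

Invalid — vote requirement not satisfied.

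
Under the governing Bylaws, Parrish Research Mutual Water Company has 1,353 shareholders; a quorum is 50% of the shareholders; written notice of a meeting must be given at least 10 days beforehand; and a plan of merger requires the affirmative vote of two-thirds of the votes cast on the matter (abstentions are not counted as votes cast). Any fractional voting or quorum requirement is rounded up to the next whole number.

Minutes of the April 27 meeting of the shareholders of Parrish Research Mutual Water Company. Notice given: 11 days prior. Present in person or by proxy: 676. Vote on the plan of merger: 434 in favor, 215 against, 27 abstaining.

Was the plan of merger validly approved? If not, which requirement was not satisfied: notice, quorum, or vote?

Notice: 11 days given; 10 required. Satisfied.
Quorum: 50% of 1,353 = 676.50, rounded up to 677; 676 present. Not satisfied.
Vote: requires two-thirds of the votes cast (676 − 27 abstaining = 649); 2/3 of 649 = 432.67, rounded up to 433, so 433 needed; 434 in favor. Satisfied.

Invalid — quorum requirement not satisfied.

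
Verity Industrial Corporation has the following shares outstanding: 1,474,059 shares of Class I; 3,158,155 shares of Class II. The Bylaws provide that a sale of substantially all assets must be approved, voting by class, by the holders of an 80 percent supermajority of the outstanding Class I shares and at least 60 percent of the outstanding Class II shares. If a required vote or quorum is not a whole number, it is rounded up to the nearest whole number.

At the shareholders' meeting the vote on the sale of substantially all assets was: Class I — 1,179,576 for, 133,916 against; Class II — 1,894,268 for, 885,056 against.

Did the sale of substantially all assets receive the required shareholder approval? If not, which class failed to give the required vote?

Class I: 4/5 of 1474059 = 1179247.20, rounded up to 1179248; 1,179,248 required, 1,179,576 in favor — approved.
Class II: 3/5 of 3158155 = 1894893; 1,894,893 required, 1,894,268 in favor — not approved.

Not approved — the Class II shares did not give the required vote.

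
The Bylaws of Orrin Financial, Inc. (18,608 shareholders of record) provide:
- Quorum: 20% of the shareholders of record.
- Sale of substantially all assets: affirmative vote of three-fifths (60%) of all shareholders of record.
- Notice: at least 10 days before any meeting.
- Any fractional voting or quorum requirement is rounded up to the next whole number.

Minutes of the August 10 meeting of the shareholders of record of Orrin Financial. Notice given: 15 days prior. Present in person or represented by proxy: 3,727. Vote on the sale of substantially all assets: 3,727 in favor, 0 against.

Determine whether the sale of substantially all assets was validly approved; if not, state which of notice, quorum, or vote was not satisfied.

Notice: 15 days given; 10 required. Satisfied.
Quorum: 20% of 18,608 = 3,721.60, rounded up to 3,722; 3,727 present. Satisfied.
Vote: requires three-fifths of all shareholders of record (18,608); 3/5 of 18608 = 11164.80, rounded up to 11165, so 11,165 needed; 3,727 in favor. Not satisfied.

Invalid — vote requirement not satisfied.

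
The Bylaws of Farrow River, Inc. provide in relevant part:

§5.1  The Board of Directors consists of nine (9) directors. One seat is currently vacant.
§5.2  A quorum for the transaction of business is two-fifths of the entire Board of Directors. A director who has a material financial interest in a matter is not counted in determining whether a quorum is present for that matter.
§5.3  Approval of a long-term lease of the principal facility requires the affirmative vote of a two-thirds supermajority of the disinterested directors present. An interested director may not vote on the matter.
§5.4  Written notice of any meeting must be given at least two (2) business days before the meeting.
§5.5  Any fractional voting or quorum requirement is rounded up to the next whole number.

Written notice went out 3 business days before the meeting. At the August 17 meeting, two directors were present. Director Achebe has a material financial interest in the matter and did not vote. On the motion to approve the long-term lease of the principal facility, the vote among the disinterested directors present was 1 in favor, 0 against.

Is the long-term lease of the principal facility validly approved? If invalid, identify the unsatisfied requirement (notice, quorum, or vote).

Invalid — quorum requirement not satisfied.

Notice: 3 business days given; 2 required (3 ≥ 2). Satisfied.
Quorum: 2 present, but the 1 interested director does not count, leaving 1. Quorum is 4. Not satisfied.
Vote: the long-term lease of the principal facility requires two-thirds of the disinterested directors present (2 − 1 = 1). 2/3 of 1 = 0.67, rounded up to 1, so 1 affirmative vote is needed; 1 voted in favor. Satisfied. (Moot — without a quorum no business can be validly transacted.)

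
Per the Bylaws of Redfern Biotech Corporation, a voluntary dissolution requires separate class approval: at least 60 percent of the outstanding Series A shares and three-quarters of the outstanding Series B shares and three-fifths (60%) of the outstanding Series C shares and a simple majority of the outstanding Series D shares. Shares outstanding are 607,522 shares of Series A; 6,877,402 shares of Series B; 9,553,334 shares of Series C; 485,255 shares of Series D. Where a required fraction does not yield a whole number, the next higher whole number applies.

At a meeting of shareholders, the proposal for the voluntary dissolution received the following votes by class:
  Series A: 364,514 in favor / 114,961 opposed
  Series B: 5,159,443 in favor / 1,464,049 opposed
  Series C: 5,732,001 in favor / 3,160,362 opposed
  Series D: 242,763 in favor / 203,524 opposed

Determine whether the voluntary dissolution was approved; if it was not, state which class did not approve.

Series A: 3/5 of 607522 = 364513.20, rounded up to 364514; 364,514 required, 364,514 in favor — approved.
Series B: 3/4 of 6877402 = 5158051.50, rounded up to 5158052; 5,158,052 required, 5,159,443 in favor — approved.
Series C: 3/5 of 9553334 = 5732000.40, rounded up to 5732001; 5,732,001 required, 5,732,001 in favor — approved.
Series D: a majority of 485255 is 242628; 242,628 required, 242,763 in favor — approved.

Approved — every class gave the required vote.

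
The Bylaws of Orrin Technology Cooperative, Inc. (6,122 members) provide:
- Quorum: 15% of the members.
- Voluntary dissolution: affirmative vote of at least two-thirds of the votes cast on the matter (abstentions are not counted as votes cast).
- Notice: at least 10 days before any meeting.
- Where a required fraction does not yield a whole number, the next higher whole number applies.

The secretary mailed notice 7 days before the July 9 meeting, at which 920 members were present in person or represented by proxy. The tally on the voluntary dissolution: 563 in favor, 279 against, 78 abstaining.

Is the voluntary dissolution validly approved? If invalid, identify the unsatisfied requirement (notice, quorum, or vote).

Invalid — notice requirement not satisfied.

Notice: 7 days given; 10 required. Not satisfied.
Quorum: 15% of 6,122 = 918.30, rounded up to 919; 920 present. Satisfied.
Vote: requires two-thirds of the votes cast (920 − 78 abstaining = 842); 2/3 of 842 = 561.33, rounded up to 562, so 562 needed; 563 in favor. Satisfied.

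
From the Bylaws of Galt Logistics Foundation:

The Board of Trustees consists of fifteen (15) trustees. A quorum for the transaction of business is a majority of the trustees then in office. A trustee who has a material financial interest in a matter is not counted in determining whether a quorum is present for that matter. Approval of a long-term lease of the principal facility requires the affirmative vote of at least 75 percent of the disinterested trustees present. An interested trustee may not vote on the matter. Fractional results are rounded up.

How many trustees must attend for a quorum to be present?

A majority of 15 is 8.

8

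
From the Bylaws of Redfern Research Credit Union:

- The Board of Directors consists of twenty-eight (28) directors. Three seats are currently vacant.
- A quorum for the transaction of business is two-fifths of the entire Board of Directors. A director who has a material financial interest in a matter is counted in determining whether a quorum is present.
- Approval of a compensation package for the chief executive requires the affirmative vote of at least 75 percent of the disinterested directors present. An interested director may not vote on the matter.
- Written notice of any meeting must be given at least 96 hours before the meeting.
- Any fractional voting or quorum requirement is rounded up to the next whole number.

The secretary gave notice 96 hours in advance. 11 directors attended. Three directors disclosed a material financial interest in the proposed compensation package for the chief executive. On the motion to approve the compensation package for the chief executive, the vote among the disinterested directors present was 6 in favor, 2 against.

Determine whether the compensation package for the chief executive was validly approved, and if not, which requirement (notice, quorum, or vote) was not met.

Notice: 96 hours given; 96 required (96 ≥ 96). Satisfied.
Quorum: 11 present (interested directors count toward quorum); quorum is 12. Not satisfied.
Vote: the compensation package for the chief executive requires three-fourths of the disinterested directors present (11 − 3 = 8). 3/4 of 8 = 6, so 6 affirmative votes are needed; 6 voted in favor. Satisfied. (Moot — without a quorum no business can be validly transacted.)

Invalid — quorum requirement not satisfied.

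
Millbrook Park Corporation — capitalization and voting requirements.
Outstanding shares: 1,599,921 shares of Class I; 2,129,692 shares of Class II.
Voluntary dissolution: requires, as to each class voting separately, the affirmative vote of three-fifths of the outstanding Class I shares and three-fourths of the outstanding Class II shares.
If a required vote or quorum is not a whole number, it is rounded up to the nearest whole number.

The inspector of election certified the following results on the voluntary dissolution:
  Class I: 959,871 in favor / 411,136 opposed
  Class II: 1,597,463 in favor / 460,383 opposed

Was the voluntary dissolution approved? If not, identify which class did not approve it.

Class I: 3/5 of 1599921 = 959952.60, rounded up to 959953; 959,953 required, 959,871 in favor — not approved.
Class II: 3/4 of 2129692 = 1597269; 1,597,269 required, 1,597,463 in favor — approved.

Not approved — the Class I shares did not give the required vote.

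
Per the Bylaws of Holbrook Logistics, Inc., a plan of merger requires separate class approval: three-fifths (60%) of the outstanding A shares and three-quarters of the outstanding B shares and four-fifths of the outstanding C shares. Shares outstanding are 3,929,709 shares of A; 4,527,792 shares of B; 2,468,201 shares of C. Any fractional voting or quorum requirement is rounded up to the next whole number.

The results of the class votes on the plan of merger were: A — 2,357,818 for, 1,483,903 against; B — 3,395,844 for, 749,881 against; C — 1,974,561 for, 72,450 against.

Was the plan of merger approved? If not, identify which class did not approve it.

A: 3/5 of 3929709 = 2357825.40, rounded up to 2357826; 2,357,826 required, 2,357,818 in favor — not approved.
B: 3/4 of 4527792 = 3395844; 3,395,844 required, 3,395,844 in favor — approved.
C: 4/5 of 2468201 = 1974560.80, rounded up to 1974561; 1,974,561 required, 1,974,561 in favor — approved.

Not approved — the A shares did not give the required vote.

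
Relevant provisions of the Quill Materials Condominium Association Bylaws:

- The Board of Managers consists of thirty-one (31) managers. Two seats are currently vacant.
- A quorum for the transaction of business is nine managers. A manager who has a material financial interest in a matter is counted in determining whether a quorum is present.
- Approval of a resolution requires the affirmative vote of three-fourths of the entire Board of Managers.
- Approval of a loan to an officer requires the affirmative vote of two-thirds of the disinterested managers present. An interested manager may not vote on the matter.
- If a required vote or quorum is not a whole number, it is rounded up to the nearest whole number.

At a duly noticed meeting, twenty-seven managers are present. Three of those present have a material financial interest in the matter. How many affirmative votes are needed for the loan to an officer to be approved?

16

The loan to an officer requires two-thirds of the disinterested managers present (27 − 3 = 24).
2/3 of 24 = 16.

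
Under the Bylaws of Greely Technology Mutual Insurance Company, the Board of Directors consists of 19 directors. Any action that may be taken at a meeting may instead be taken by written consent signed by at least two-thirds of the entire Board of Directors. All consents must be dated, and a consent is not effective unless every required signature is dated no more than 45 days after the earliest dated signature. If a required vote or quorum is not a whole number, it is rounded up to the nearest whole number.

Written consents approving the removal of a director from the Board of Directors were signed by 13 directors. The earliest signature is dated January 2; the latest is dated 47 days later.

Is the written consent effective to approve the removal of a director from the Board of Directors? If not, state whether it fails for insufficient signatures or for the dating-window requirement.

Not effective — dating-window requirement not satisfied.

Signatures required: at least two-thirds of 19 — 2/3 of 19 = 12.67, rounded up to 13, so 13 needed; 13 signed. Sufficient.
Dating window: the latest signature is 47 days after the earliest; the limit is 45 days. Outside the window.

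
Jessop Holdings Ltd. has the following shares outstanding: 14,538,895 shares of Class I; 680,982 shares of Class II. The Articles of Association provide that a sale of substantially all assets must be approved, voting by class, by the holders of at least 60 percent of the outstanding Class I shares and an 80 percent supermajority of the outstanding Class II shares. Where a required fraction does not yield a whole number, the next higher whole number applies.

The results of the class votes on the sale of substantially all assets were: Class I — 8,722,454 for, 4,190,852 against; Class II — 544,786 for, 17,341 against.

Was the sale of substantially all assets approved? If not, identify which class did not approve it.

Class I: 3/5 of 14538895 = 8723337; 8,723,337 required, 8,722,454 in favor — not approved.
Class II: 4/5 of 680982 = 544785.60, rounded up to 544786; 544,786 required, 544,786 in favor — approved.

Not approved — the Class I shares did not give the required vote.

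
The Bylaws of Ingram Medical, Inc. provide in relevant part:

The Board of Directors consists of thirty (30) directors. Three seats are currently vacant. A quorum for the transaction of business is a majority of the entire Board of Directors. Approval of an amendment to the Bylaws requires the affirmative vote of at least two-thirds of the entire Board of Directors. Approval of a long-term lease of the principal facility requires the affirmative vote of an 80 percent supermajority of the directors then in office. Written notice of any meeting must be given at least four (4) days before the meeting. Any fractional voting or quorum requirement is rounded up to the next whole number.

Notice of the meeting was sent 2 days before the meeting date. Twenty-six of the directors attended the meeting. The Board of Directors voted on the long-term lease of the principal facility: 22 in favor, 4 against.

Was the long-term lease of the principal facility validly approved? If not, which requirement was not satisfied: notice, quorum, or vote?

Invalid — notice requirement not satisfied.

Notice: 2 days given; 4 required (2 < 4). Not satisfied.
Quorum: 26 present; quorum is 16. Satisfied.
Vote: the long-term lease of the principal facility requires four-fifths of the directors then in office (27). 4/5 of 27 = 21.60, rounded up to 22, so 22 affirmative votes are needed; 22 voted in favor. Satisfied.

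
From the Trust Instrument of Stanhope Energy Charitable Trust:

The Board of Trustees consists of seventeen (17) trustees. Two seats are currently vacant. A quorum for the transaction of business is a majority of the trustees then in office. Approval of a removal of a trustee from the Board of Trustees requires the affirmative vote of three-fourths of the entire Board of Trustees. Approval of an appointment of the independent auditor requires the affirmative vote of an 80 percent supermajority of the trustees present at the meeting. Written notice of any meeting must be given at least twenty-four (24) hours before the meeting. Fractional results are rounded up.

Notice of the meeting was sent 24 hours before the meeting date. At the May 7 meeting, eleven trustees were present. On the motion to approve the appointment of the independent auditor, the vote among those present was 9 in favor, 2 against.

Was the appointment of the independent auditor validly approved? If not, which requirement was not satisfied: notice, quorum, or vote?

Valid — all requirements satisfied.

Notice: 24 hours given; 24 required (24 ≥ 24). Satisfied.
Quorum: 11 present; quorum is 8. Satisfied.
Vote: the appointment of the independent auditor requires four-fifths of the trustees present (11). 4/5 of 11 = 8.80, rounded up to 9, so 9 affirmative votes are needed; 9 voted in favor. Satisfied.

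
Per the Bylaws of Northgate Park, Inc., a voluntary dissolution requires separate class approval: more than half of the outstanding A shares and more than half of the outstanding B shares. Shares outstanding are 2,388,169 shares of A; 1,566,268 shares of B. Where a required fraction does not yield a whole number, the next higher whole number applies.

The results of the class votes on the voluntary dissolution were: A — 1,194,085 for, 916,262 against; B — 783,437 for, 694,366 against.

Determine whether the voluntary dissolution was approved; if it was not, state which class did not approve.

Approved — every class gave the required vote.

A: a majority of 2388169 is 1194085; 1,194,085 required, 1,194,085 in favor — approved.
B: a majority of 1566268 is 783135; 783,135 required, 783,437 in favor — approved.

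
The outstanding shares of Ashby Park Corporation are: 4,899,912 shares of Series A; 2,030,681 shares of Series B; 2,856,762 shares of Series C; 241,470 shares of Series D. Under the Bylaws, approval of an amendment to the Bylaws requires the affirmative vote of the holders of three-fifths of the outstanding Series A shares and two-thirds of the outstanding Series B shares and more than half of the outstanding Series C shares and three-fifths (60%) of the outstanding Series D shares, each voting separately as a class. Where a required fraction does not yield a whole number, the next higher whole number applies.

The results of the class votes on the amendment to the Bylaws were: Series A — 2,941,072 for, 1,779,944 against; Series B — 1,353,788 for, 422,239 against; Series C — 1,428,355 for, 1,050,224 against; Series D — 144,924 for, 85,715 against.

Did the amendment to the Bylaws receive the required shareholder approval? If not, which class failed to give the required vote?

Series A: 3/5 of 4899912 = 2939947.20, rounded up to 2939948; 2,939,948 required, 2,941,072 in favor — approved.
Series B: 2/3 of 2030681 = 1353787.33, rounded up to 1353788; 1,353,788 required, 1,353,788 in favor — approved.
Series C: a majority of 2856762 is 1428382; 1,428,382 required, 1,428,355 in favor — not approved.
Series D: 3/5 of 241470 = 144882; 144,882 required, 144,924 in favor — approved.

Not approved — the Series C shares did not give the required vote.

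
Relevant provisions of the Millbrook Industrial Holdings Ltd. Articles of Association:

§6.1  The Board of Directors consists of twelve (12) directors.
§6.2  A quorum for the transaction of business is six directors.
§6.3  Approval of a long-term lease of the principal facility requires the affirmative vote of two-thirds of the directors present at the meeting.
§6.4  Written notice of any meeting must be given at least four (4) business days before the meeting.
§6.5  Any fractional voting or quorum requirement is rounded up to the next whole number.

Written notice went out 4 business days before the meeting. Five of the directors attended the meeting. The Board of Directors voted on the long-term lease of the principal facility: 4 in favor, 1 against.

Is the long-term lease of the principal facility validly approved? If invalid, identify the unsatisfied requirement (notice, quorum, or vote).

Invalid — quorum requirement not satisfied.

Notice: 4 business days given; 4 required (4 ≥ 4). Satisfied.
Quorum: 5 present; quorum is 6. Not satisfied.
Vote: the long-term lease of the principal facility requires two-thirds of the directors present (5). 2/3 of 5 = 3.33, rounded up to 4, so 4 affirmative votes are needed; 4 voted in favor. Satisfied. (Moot — without a quorum no business can be validly transacted.)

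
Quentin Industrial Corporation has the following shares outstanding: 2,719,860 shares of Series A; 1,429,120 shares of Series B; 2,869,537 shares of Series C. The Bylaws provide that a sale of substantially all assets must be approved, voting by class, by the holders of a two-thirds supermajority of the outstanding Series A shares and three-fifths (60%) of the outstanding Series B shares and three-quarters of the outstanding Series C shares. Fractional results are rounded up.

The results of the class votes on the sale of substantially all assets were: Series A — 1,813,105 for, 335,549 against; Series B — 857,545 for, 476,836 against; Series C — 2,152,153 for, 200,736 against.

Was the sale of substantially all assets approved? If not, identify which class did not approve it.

Series A: 2/3 of 2719860 = 1813240; 1,813,240 required, 1,813,105 in favor — not approved.
Series B: 3/5 of 1429120 = 857472; 857,472 required, 857,545 in favor — approved.
Series C: 3/4 of 2869537 = 2152152.75, rounded up to 2152153; 2,152,153 required, 2,152,153 in favor — approved.

Not approved — the Series A shares did not give the required vote.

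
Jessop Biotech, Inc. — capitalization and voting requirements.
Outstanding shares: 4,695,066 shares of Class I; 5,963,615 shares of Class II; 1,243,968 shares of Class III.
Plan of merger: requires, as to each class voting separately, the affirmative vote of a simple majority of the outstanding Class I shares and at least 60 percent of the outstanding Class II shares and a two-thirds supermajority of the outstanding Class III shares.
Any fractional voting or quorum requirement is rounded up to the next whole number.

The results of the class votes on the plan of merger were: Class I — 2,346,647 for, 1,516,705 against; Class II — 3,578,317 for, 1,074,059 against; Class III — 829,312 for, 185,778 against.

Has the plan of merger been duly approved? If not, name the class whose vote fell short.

Class I: a majority of 4695066 is 2347534; 2,347,534 required, 2,346,647 in favor — not approved.
Class II: 3/5 of 5963615 = 3578169; 3,578,169 required, 3,578,317 in favor — approved.
Class III: 2/3 of 1243968 = 829312; 829,312 required, 829,312 in favor — approved.

Not approved — the Class I shares did not give the required vote.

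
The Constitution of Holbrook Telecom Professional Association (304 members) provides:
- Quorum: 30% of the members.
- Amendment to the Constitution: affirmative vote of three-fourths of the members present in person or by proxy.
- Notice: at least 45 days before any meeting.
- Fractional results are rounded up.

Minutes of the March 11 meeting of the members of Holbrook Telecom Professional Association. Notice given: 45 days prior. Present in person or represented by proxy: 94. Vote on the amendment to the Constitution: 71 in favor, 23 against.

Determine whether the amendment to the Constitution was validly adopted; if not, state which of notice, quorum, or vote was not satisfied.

Notice: 45 days given; 45 required. Satisfied.
Quorum: 30% of 304 = 91.20, rounded up to 92; 94 present. Satisfied.
Vote: requires three-fourths of those present (94); 3/4 of 94 = 70.50, rounded up to 71, so 71 needed; 71 in favor. Satisfied.

Valid — all requirements satisfied.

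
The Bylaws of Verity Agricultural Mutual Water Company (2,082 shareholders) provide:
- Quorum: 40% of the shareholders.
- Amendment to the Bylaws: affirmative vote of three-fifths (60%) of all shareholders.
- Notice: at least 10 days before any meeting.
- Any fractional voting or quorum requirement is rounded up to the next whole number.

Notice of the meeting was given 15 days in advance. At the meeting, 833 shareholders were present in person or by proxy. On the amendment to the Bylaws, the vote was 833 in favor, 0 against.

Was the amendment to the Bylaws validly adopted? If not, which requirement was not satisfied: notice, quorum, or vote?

Invalid — vote requirement not satisfied.

Notice: 15 days given; 10 required. Satisfied.
Quorum: 40% of 2,082 = 832.80, rounded up to 833; 833 present. Satisfied.
Vote: requires three-fifths of all shareholders (2,082); 3/5 of 2082 = 1249.20, rounded up to 1250, so 1,250 needed; 833 in favor. Not satisfied.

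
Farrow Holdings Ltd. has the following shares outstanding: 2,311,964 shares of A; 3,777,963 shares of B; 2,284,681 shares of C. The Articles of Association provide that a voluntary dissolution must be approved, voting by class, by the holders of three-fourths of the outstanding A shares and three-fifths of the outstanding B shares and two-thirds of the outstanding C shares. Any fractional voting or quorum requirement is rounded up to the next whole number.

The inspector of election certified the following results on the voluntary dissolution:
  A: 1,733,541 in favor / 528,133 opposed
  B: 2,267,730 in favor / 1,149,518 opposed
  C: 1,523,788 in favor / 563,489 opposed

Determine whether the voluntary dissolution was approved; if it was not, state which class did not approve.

A: 3/4 of 2311964 = 1733973; 1,733,973 required, 1,733,541 in favor — not approved.
B: 3/5 of 3777963 = 2266777.80, rounded up to 2266778; 2,266,778 required, 2,267,730 in favor — approved.
C: 2/3 of 2284681 = 1523120.67, rounded up to 1523121; 1,523,121 required, 1,523,788 in favor — approved.

Not approved — the A shares did not give the required vote.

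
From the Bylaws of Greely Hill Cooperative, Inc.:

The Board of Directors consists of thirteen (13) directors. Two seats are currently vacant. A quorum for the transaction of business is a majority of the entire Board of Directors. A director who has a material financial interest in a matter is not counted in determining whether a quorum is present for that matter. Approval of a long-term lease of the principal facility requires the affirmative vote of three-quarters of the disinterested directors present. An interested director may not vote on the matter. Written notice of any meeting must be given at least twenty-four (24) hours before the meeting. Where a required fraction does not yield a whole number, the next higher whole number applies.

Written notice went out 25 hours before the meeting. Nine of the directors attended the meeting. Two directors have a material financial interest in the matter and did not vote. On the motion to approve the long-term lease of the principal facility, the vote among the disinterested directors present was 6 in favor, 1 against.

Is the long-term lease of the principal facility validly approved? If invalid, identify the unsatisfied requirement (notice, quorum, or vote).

Valid — all requirements satisfied.

Notice: 25 hours given; 24 required (25 ≥ 24). Satisfied.
Quorum: 9 present, but the 2 interested directors do not count, leaving 7. Quorum is 7. Satisfied.
Vote: the long-term lease of the principal facility requires three-fourths of the disinterested directors present (9 − 2 = 7). 3/4 of 7 = 5.25, rounded up to 6, so 6 affirmative votes are needed; 6 voted in favor. Satisfied.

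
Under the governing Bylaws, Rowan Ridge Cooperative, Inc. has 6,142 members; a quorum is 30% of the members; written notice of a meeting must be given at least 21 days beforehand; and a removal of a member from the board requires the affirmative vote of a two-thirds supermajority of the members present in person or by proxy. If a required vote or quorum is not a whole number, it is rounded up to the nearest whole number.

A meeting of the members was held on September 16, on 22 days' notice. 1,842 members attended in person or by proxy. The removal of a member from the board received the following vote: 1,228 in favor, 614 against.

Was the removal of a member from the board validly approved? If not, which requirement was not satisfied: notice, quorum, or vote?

Notice: 22 days given; 21 required. Satisfied.
Quorum: 30% of 6,142 = 1,842.60, rounded up to 1,843; 1,842 present. Not satisfied.
Vote: requires two-thirds of those present (1,842); 2/3 of 1842 = 1228, so 1,228 needed; 1,228 in favor. Satisfied.

Invalid — quorum requirement not satisfied.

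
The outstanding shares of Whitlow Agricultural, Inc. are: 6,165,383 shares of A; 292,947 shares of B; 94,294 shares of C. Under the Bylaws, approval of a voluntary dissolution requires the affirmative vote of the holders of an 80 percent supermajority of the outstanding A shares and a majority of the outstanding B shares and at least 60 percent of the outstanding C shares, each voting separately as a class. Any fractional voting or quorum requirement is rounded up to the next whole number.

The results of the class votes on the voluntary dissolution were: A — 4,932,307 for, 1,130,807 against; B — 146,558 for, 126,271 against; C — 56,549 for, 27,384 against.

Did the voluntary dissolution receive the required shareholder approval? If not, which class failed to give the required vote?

Not approved — the C shares did not give the required vote.

A: 4/5 of 6165383 = 4932306.40, rounded up to 4932307; 4,932,307 required, 4,932,307 in favor — approved.
B: a majority of 292947 is 146474; 146,474 required, 146,558 in favor — approved.
C: 3/5 of 94294 = 56576.40, rounded up to 56577; 56,577 required, 56,549 in favor — not approved.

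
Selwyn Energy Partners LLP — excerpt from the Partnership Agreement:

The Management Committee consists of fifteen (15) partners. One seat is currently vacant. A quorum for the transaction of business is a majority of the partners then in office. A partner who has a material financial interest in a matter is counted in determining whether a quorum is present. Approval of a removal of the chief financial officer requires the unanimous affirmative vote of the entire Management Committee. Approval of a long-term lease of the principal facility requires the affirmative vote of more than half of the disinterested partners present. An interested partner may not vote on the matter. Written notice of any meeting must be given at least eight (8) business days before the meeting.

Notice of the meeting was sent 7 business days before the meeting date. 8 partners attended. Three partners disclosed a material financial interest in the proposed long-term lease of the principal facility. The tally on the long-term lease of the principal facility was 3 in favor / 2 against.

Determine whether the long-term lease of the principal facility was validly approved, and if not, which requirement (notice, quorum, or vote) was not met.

Notice: 7 business days given; 8 required (7 < 8). Not satisfied.
Quorum: 8 present (interested partners count toward quorum); quorum is 8. Satisfied.
Vote: the long-term lease of the principal facility requires a majority of the disinterested partners present (8 − 3 = 5). A majority of 5 is 3, so 3 affirmative votes are needed; 3 voted in favor. Satisfied.

Invalid — notice requirement not satisfied.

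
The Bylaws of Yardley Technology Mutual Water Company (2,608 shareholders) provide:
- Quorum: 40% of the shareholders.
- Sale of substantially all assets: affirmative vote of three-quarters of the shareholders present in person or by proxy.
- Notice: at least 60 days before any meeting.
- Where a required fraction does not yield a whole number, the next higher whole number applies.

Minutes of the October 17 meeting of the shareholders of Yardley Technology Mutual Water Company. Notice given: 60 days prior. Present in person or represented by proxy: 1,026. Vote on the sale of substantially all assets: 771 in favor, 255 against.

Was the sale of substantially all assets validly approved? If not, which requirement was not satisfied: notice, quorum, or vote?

Notice: 60 days given; 60 required. Satisfied.
Quorum: 40% of 2,608 = 1,043.20, rounded up to 1,044; 1,026 present. Not satisfied.
Vote: requires three-fourths of those present (1,026); 3/4 of 1026 = 769.50, rounded up to 770, so 770 needed; 771 in favor. Satisfied.

Invalid — quorum requirement not satisfied.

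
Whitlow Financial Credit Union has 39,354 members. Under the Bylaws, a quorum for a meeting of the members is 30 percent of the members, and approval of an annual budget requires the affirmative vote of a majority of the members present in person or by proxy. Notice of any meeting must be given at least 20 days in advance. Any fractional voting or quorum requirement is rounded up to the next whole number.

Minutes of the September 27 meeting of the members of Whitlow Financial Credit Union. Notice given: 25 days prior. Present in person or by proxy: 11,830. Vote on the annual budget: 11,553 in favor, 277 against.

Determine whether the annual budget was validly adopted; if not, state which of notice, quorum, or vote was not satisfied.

Valid — all requirements satisfied.

Notice: 25 days given; 20 required. Satisfied.
Quorum: 30% of 39,354 = 11,806.20, rounded up to 11,807; 11,830 present. Satisfied.
Vote: requires a majority of those present (11,830); a majority of 11830 is 5916, so 5,916 needed; 11,553 in favor. Satisfied.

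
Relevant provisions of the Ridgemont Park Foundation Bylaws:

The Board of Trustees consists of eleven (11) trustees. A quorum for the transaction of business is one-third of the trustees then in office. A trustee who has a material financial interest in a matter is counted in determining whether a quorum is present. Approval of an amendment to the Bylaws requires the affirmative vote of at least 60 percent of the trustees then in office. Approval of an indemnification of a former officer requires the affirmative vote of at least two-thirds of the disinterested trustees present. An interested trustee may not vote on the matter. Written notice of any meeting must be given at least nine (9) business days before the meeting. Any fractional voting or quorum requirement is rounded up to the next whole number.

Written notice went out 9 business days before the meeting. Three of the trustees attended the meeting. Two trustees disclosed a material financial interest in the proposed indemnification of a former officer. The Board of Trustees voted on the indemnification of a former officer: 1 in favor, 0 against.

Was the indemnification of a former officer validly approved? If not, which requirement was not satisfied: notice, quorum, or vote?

Invalid — quorum requirement not satisfied.

Notice: 9 business days given; 9 required (9 ≥ 9). Satisfied.
Quorum: 3 present (interested trustees count toward quorum); quorum is 4. Not satisfied.
Vote: the indemnification of a former officer requires two-thirds of the disinterested trustees present (3 − 2 = 1). 2/3 of 1 = 0.67, rounded up to 1, so 1 affirmative vote is needed; 1 voted in favor. Satisfied. (Moot — without a quorum no business can be validly transacted.)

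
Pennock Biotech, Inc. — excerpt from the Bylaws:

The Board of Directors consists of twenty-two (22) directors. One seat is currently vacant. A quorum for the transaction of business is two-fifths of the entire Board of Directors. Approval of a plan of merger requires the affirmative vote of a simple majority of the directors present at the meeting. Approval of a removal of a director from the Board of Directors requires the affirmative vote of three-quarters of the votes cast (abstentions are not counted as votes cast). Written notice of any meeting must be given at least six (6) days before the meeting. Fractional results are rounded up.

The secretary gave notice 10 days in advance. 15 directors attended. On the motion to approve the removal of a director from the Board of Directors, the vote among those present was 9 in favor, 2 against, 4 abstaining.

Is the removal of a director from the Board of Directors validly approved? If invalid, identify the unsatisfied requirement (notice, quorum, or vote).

Notice: 10 days given; 6 required (10 ≥ 6). Satisfied.
Quorum: 15 present; quorum is 9. Satisfied.
Vote: the removal of a director from the Board of Directors requires three-fourths of the votes cast (15 present − 4 abstaining = 11). 3/4 of 11 = 8.25, rounded up to 9, so 9 affirmative votes are needed; 9 voted in favor. Satisfied.

Valid — all requirements satisfied.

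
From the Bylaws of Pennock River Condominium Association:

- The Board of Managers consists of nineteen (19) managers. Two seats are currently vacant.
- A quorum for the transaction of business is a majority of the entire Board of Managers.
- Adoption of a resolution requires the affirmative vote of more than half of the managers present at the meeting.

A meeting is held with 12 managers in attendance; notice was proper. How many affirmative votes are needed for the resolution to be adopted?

7

The resolution requires a majority of the managers present (12).
A majority of 12 is 7.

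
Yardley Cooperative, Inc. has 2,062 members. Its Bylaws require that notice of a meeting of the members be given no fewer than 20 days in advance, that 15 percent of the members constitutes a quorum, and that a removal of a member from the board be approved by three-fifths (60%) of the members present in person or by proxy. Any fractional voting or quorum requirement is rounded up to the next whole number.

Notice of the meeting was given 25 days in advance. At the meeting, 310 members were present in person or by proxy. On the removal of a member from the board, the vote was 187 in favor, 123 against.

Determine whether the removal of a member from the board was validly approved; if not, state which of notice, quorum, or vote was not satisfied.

Valid — all requirements satisfied.

Notice: 25 days given; 20 required. Satisfied.
Quorum: 15% of 2,062 = 309.30, rounded up to 310; 310 present. Satisfied.
Vote: requires three-fifths of those present (310); 3/5 of 310 = 186, so 186 needed; 187 in favor. Satisfied.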